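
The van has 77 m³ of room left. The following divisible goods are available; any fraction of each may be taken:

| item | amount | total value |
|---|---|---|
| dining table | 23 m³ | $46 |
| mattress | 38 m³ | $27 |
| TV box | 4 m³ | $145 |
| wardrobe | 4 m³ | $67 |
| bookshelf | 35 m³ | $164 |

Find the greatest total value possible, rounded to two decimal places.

429.82

Take in order of value per unit:
- TV box (145/4 per unit): all 4 → value 145, running total 145.00
- wardrobe (67/4 per unit): all 4 → value 67, running total 212.00
- bookshelf (164/35 per unit): all 35 → value 164, running total 376.00
- dining table (46/23 per unit): all 23 → value 46, running total 422.00
- mattress (27/38 per unit): 11 of 38 → value 11×27/38 = 7.8158, running total 429.82
Total 429.82.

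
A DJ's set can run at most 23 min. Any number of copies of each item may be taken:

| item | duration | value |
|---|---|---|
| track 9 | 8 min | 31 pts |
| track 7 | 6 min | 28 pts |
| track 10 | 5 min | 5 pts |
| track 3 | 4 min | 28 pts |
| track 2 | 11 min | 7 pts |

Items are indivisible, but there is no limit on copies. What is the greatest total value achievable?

Best value-per-unit is track 3 at 28/4; filling with it alone gives 5×28 = 140.
Optimal mix: 1×track 7 + 4×track 3 → duration 22, value 140.

140 pts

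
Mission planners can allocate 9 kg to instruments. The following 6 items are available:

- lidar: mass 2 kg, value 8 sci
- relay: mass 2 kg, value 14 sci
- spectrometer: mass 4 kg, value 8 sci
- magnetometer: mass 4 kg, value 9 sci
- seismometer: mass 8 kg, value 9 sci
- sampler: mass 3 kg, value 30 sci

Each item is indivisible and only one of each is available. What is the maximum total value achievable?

Check high-value combinations within 9 kg:
- relay+magnetometer+sampler: mass 2+4+3=9, value 14+9+30=53
- lidar+relay+sampler: mass 2+2+3=7, value 8+14+30=52
- relay+spectrometer+sampler: mass 2+4+3=9, value 14+8+30=52
Best: 53 sci.

53 sci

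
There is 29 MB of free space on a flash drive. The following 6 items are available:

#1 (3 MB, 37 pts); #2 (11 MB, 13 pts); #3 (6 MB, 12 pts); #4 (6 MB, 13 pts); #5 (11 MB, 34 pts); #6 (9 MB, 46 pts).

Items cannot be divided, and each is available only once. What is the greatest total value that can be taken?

130 pts

Check high-value combinations within 29 MB:
- #1+#4+#5+#6: size 3+6+11+9=29, value 37+13+34+46=130
- #1+#3+#5+#6: size 3+6+11+9=29, value 37+12+34+46=129
- #1+#5+#6: size 3+11+9=23, value 37+34+46=117
Best: 130 pts.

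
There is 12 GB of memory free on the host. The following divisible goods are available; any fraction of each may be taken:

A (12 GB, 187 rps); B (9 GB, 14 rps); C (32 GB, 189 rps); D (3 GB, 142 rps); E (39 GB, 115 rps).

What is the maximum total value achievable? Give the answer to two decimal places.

Take in order of value per unit:
- D (142/3 per unit): all 3 → value 142, running total 142.00
- A (187/12 per unit): 9 of 12 → value 9×187/12 = 140.2500, running total 282.25
Total 282.25.

282.25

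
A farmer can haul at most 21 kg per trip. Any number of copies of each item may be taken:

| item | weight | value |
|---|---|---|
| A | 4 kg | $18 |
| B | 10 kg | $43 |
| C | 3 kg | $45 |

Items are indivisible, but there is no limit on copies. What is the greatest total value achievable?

$315

Best value-per-unit is C at 45/3, and filling with it alone uses weight 7×3=21. No mix of the others beats 7×45 = 315.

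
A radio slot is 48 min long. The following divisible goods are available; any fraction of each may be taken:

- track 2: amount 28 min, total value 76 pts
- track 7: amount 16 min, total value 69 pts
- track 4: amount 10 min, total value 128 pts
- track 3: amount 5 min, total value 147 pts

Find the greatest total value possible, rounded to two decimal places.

390.14

Take in order of value per unit:
- track 3 (147/5 per unit): all 5 → value 147, running total 147.00
- track 4 (128/10 per unit): all 10 → value 128, running total 275.00
- track 7 (69/16 per unit): all 16 → value 69, running total 344.00
- track 2 (76/28 per unit): 17 of 28 → value 17×76/28 = 46.1429, running total 390.14
Total 390.14.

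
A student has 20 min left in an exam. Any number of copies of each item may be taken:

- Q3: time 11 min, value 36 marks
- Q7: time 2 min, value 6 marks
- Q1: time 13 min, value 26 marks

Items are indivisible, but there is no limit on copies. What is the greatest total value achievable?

60 marks

Best value-per-unit is Q3 at 36/11; filling with it alone gives 1×36 = 36.
Optimal mix: 1×Q3 + 4×Q7 → time 19, value 60.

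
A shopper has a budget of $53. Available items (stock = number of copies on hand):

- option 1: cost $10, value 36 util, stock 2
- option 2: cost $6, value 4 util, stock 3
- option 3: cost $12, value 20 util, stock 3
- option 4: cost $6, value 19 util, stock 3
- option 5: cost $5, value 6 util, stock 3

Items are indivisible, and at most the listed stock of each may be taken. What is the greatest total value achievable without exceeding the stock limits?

149 util

Top feasible selections:
- 2×option 1 + 1×option 3 + 3×option 4: cost 50, value 149
- 2×option 1 + 3×option 4 + 3×option 5: cost 53, value 147
- 2×option 1 + 3×option 4 + 2×option 5: cost 48, value 141
Best: 149 util.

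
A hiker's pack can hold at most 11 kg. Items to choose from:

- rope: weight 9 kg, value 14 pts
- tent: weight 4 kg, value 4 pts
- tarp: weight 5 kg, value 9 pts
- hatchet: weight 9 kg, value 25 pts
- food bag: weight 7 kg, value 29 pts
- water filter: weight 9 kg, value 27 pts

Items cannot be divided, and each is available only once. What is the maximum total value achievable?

This is a 0/1 knapsack; check combinations near the capacity.
- tent+food bag: weight 4+7=11, value 4+29=33
- food bag: weight 7, value 29
- water filter: weight 9, value 27
- hatchet: weight 9, value 25
- rope: weight 9, value 14
Best: 33 pts.

33 pts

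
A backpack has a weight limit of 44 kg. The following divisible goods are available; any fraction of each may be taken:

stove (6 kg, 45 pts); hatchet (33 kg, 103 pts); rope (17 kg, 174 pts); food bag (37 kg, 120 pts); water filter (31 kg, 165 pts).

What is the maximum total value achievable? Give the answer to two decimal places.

Take in order of value per unit:
- rope (174/17 per unit): all 17 → value 174, running total 174.00
- stove (45/6 per unit): all 6 → value 45, running total 219.00
- water filter (165/31 per unit): 21 of 31 → value 21×165/31 = 111.7742, running total 330.77
Total 330.77.

330.77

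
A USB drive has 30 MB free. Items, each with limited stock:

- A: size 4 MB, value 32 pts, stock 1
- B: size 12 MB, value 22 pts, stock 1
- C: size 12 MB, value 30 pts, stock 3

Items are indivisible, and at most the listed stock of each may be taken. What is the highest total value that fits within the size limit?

92 pts

Best selections within size 30 and stock limits:
- 1×A + 2×C: size 28, value 92
- 1×A + 1×B + 1×C: size 28, value 84
Best: 92 pts.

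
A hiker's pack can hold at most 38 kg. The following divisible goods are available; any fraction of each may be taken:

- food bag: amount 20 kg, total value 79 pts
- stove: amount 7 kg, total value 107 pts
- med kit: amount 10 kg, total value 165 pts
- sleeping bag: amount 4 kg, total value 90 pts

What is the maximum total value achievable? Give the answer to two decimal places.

429.15

Take in order of value per unit:
- sleeping bag (90/4 per unit): all 4 → value 90, running total 90.00
- med kit (165/10 per unit): all 10 → value 165, running total 255.00
- stove (107/7 per unit): all 7 → value 107, running total 362.00
- food bag (79/20 per unit): 17 of 20 → value 17×79/20 = 67.1500, running total 429.15
Total 429.15.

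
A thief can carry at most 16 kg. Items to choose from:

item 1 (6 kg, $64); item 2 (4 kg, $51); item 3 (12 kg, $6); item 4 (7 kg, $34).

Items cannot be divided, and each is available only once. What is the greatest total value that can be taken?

$115

This is a 0/1 knapsack; check combinations near the capacity.
- item 1+item 2: weight 6+4=10, value 64+51=115
- item 1+item 4: weight 6+7=13, value 64+34=98
- item 2+item 4: weight 4+7=11, value 51+34=85
Best: $115.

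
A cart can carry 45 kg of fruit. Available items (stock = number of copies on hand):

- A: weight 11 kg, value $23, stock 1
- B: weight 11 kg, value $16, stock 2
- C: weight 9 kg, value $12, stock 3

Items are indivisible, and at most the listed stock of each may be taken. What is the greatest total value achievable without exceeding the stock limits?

$67

Top feasible selections:
- 1×A + 2×B + 1×C: weight 42, value 67
- 1×A + 1×B + 2×C: weight 40, value 63
- 1×A + 3×C: weight 38, value 59
Best: $67.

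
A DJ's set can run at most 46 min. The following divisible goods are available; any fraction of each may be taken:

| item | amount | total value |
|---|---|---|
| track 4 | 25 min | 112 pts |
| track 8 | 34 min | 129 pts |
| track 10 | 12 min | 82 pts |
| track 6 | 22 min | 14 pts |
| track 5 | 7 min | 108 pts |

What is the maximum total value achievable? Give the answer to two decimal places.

309.59

Take in order of value per unit:
- track 5 (108/7 per unit): all 7 → value 108, running total 108.00
- track 10 (82/12 per unit): all 12 → value 82, running total 190.00
- track 4 (112/25 per unit): all 25 → value 112, running total 302.00
- track 8 (129/34 per unit): 2 of 34 → value 2×129/34 = 7.5882, running total 309.59
Total 309.59.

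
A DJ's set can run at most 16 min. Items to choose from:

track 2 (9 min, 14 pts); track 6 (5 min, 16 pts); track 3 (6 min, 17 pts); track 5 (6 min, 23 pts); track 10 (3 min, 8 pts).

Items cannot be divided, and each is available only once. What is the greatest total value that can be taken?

Check high-value combinations within 16 min:
- track 3+track 5+track 10: duration 6+6+3=15, value 17+23+8=48
- track 6+track 5+track 10: duration 5+6+3=14, value 16+23+8=47
- track 6+track 3+track 10: duration 5+6+3=14, value 16+17+8=41
- track 3+track 5: duration 6+6=12, value 17+23=40
- track 6+track 5: duration 5+6=11, value 16+23=39
Best: 48 pts.

48 pts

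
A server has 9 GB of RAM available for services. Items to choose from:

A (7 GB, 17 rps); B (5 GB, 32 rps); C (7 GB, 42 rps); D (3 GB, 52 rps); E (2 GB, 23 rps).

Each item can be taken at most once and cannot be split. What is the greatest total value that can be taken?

84 rps

Check high-value combinations within 9 GB:
- B+D: memory 5+3=8, value 32+52=84
- D+E: memory 3+2=5, value 52+23=75
- C+E: memory 7+2=9, value 42+23=65
- B+E: memory 5+2=7, value 32+23=55
Best: 84 rps.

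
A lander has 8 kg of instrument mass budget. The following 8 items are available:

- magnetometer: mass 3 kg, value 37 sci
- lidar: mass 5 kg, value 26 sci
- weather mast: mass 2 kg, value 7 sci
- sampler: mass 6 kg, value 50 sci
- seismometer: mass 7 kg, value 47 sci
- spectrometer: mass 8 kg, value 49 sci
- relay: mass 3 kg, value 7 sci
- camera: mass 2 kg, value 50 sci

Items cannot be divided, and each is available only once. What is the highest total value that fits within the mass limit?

100 sci

Check high-value combinations within 8 kg:
- sampler+camera: mass 6+2=8, value 50+50=100
- magnetometer+weather mast+camera: mass 3+2+2=7, value 37+7+50=94
- magnetometer+relay+camera: mass 3+3+2=8, value 37+7+50=94
Best: 100 sci.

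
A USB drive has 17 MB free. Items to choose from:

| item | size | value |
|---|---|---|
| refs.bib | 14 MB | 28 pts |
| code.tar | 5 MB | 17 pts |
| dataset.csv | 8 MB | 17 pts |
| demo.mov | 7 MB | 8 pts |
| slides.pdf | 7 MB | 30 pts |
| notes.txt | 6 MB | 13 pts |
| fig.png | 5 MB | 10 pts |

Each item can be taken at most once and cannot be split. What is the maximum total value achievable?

Check high-value combinations within 17 MB:
- code.tar+slides.pdf+fig.png: size 5+7+5=17, value 17+30+10=57
- code.tar+slides.pdf: size 5+7=12, value 17+30=47
- dataset.csv+slides.pdf: size 8+7=15, value 17+30=47
Best: 57 pts.

57 pts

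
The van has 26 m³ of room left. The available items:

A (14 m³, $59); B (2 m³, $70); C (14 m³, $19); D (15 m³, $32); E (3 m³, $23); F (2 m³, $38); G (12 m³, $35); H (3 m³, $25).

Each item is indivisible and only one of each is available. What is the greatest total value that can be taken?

Check high-value combinations within 26 m³:
- A+B+E+F+H: volume 14+2+3+2+3=24, value 59+70+23+38+25=215
- A+B+F+H: volume 14+2+2+3=21, value 59+70+38+25=192
- B+E+F+G+H: volume 2+3+2+12+3=22, value 70+23+38+35+25=191
- A+B+E+F: volume 14+2+3+2=21, value 59+70+23+38=190
- B+D+E+F+H: volume 2+15+3+2+3=25, value 70+32+23+38+25=188
Best: $215.

$215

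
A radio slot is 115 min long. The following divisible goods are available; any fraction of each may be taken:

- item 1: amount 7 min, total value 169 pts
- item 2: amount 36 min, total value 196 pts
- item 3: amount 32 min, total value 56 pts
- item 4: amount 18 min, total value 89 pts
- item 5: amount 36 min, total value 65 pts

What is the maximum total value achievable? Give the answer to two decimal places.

Take in order of value per unit:
- item 1 (169/7 per unit): all 7 → value 169, running total 169.00
- item 2 (196/36 per unit): all 36 → value 196, running total 365.00
- item 4 (89/18 per unit): all 18 → value 89, running total 454.00
- item 5 (65/36 per unit): all 36 → value 65, running total 519.00
- item 3 (56/32 per unit): 18 of 32 → value 18×56/32 = 31.5000, running total 550.50
Total 550.50.

550.50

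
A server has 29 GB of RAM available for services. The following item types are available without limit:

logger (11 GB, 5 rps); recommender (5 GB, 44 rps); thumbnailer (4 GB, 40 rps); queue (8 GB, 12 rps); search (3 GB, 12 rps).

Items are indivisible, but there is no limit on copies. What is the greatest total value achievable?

284 rps

Best value-per-unit is thumbnailer at 40/4; filling with it alone gives 7×40 = 280.
Optimal mix: 1×recommender + 6×thumbnailer → memory 29, value 284.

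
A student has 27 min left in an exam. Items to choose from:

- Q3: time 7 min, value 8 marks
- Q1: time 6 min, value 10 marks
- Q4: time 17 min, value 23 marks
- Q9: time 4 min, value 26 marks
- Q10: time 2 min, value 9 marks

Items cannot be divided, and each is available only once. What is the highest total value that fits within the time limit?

59 marks

This is a 0/1 knapsack; check combinations near the capacity.
- Q1+Q4+Q9: time 6+17+4=27, value 10+23+26=59
- Q4+Q9+Q10: time 17+4+2=23, value 23+26+9=58
- Q3+Q1+Q9+Q10: time 7+6+4+2=19, value 8+10+26+9=53
Best: 59 marks.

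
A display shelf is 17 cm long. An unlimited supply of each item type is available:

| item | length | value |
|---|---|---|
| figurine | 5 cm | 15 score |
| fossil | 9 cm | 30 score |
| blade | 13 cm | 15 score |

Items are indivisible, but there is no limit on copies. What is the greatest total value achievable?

45 score

Best value-per-unit is fossil at 30/9; filling with it alone gives 1×30 = 30.
Optimal mix: 3×figurine → length 15, value 45.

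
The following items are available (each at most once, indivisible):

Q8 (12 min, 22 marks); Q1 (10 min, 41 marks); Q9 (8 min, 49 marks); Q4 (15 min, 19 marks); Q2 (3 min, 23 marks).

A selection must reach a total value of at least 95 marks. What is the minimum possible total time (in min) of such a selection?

21

Subsets with value ≥ 95, sorted by total time:
- Q1+Q9+Q2: time 21, value 113
- Q8+Q1+Q9: time 30, value 112
- Q8+Q1+Q9+Q2: time 33, value 135
Minimum time: 21 min.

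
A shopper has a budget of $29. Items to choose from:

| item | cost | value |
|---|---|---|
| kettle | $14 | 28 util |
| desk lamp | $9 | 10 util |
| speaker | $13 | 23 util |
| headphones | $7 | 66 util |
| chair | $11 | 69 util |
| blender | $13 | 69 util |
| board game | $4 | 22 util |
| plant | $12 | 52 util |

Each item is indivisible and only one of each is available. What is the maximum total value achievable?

160 util

Check high-value combinations within $29:
- chair+blender+board game: cost 11+13+4=28, value 69+69+22=160
- headphones+chair+board game: cost 7+11+4=22, value 66+69+22=157
- headphones+blender+board game: cost 7+13+4=24, value 66+69+22=157
- desk lamp+headphones+chair: cost 9+7+11=27, value 10+66+69=145
Best: 160 util.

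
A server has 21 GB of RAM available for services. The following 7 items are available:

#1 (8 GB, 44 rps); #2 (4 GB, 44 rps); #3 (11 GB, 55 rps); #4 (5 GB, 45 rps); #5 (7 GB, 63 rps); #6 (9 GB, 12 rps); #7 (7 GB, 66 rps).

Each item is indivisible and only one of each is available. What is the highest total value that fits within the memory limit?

This is a 0/1 knapsack; check combinations near the capacity.
- #4+#5+#7: memory 5+7+7=19, value 45+63+66=174
- #2+#5+#7: memory 4+7+7=18, value 44+63+66=173
- #2+#4+#7: memory 4+5+7=16, value 44+45+66=155
- #1+#4+#7: memory 8+5+7=20, value 44+45+66=155
Best: 174 rps.

174 rps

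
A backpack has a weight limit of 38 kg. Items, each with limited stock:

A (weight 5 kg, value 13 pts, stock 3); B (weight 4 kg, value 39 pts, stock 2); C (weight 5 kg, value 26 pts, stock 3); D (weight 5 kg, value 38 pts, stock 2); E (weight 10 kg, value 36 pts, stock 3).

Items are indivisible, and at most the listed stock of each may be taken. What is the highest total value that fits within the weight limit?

245 pts

Best selections within weight 38 and stock limits:
- 1×A + 2×B + 3×C + 2×D: weight 38, value 245
- 2×B + 2×C + 2×D + 1×E: weight 38, value 242
Best: 245 pts.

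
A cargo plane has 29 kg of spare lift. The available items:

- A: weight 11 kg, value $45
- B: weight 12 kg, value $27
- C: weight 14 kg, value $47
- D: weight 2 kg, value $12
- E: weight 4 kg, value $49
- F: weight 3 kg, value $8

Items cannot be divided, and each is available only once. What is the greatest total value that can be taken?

Check high-value combinations within 29 kg:
- A+C+E: weight 11+14+4=29, value 45+47+49=141
- A+B+D+E: weight 11+12+2+4=29, value 45+27+12+49=133
- A+B+E: weight 11+12+4=27, value 45+27+49=121
- C+D+E+F: weight 14+2+4+3=23, value 47+12+49+8=116
Best: $141.

$141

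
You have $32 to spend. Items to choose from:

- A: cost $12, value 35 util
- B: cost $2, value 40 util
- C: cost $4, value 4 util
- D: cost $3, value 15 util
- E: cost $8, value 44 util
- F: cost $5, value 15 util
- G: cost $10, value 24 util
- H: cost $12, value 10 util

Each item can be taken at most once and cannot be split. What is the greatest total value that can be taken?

149 util

Check high-value combinations within $32:
- A+B+D+E+F: cost 12+2+3+8+5=30, value 35+40+15+44+15=149
- A+B+E+G: cost 12+2+8+10=32, value 35+40+44+24=143
- B+C+D+E+F+G: cost 2+4+3+8+5+10=32, value 40+4+15+44+15+24=142
Best: 149 util.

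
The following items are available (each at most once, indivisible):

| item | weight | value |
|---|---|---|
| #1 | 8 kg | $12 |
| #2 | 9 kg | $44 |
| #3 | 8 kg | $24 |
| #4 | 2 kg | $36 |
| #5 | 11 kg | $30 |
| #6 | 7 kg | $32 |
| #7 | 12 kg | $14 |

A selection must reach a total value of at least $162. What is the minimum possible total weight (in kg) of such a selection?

37

Subsets with value ≥ 162, sorted by total weight:
- #2+#3+#4+#5+#6: weight 37, value 166
- #1+#2+#3+#4+#5+#6: weight 45, value 178
Minimum weight: 37 kg.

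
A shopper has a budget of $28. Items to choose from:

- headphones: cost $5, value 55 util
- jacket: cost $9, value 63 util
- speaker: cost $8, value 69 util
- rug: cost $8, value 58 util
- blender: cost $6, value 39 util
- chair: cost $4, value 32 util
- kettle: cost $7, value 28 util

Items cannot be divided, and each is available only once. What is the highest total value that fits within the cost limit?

Check high-value combinations within $28:
- headphones+jacket+speaker+blender: cost 5+9+8+6=28, value 55+63+69+39=226
- headphones+speaker+rug+blender: cost 5+8+8+6=27, value 55+69+58+39=221
- headphones+jacket+speaker+chair: cost 5+9+8+4=26, value 55+63+69+32=219
Best: 226 util.

226 util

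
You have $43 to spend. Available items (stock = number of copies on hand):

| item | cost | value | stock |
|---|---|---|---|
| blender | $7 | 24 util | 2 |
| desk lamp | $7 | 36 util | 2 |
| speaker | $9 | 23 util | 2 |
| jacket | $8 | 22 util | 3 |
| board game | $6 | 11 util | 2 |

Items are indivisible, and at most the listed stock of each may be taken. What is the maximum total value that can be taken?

Top feasible selections:
- 2×blender + 2×desk lamp + 1×speaker + 1×board game: cost 43, value 154
- 2×blender + 2×desk lamp + 1×jacket + 1×board game: cost 42, value 153
- 1×blender + 2×desk lamp + 2×jacket + 1×board game: cost 43, value 151
Best: 154 util.

154 util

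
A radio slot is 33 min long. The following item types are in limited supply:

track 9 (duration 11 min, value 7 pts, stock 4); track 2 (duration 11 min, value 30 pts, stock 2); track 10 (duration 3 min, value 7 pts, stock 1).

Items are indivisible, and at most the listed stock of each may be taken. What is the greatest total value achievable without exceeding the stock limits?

Top feasible selections:
- 2×track 2 + 1×track 10: duration 25, value 67
- 1×track 9 + 2×track 2: duration 33, value 67
- 2×track 2: duration 22, value 60
- 1×track 9 + 1×track 2 + 1×track 10: duration 25, value 44
Best: 67 pts.

67 pts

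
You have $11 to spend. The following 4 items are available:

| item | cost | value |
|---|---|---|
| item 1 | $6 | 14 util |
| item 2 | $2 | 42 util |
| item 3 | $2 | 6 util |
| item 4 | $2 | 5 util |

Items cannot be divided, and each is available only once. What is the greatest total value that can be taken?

62 util

This is a 0/1 knapsack; check combinations near the capacity.
- item 1+item 2+item 3: cost 6+2+2=10, value 14+42+6=62
- item 1+item 2+item 4: cost 6+2+2=10, value 14+42+5=61
- item 1+item 2: cost 6+2=8, value 14+42=56
- item 2+item 3+item 4: cost 2+2+2=6, value 42+6+5=53
- item 2+item 3: cost 2+2=4, value 42+6=48
Best: 62 util.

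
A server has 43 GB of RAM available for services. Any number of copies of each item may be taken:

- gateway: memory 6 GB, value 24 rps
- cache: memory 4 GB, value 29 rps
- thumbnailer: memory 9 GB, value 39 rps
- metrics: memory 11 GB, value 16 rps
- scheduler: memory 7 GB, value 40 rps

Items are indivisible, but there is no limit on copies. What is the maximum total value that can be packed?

Best value-per-unit is cache at 29/4; filling with it alone gives 10×29 = 290.
Optimal mix: 9×cache + 1×scheduler → memory 43, value 301.

301 rps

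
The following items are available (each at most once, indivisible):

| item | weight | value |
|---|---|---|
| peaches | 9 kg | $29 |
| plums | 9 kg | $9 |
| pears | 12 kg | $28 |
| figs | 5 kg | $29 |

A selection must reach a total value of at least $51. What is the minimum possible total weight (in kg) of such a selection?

14

Subsets with value ≥ 51, sorted by total weight:
- peaches+figs: weight 14, value 58
- pears+figs: weight 17, value 57
- peaches+pears: weight 21, value 57
- peaches+plums+figs: weight 23, value 67
Minimum weight: 14 kg.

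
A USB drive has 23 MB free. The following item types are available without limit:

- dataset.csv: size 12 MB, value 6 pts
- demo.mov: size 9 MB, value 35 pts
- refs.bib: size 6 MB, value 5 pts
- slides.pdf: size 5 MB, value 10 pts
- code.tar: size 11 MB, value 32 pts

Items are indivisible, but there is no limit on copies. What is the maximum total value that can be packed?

Best value-per-unit is demo.mov at 35/9; filling with it alone gives 2×35 = 70.
Optimal mix: 2×demo.mov + 1×slides.pdf → size 23, value 80.

80 pts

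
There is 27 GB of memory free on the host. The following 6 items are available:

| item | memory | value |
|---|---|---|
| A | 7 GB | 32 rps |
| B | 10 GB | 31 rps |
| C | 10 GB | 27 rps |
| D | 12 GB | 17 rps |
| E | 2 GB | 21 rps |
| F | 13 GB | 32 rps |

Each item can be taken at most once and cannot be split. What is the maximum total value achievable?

This is a 0/1 knapsack; check combinations near the capacity.
- A+B+C: memory 7+10+10=27, value 32+31+27=90
- A+E+F: memory 7+2+13=22, value 32+21+32=85
- A+B+E: memory 7+10+2=19, value 32+31+21=84
- B+E+F: memory 10+2+13=25, value 31+21+32=84
- A+C+E: memory 7+10+2=19, value 32+27+21=80
Best: 90 rps.

90 rps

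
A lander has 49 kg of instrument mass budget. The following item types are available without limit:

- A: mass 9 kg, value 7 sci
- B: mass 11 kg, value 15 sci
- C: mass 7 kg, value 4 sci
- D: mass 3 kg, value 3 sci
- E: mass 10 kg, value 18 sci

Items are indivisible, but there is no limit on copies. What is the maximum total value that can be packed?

Best value-per-unit is E at 18/10; filling with it alone gives 4×18 = 72.
Optimal mix: 3×D + 4×E → mass 49, value 81.

81 sci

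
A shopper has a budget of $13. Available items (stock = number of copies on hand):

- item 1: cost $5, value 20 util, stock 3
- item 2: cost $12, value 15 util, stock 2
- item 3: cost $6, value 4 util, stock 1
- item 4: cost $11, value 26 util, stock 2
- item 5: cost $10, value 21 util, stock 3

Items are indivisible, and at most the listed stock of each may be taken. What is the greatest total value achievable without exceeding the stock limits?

Top feasible selections:
- 2×item 1: cost 10, value 40
- 1×item 4: cost 11, value 26
- 1×item 1 + 1×item 3: cost 11, value 24
Best: 40 util.

40 util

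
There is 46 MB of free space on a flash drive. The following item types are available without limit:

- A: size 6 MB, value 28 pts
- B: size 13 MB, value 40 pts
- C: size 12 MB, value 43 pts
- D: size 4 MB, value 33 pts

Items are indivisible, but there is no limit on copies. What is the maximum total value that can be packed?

Best value-per-unit is D at 33/4, and filling with it alone uses size 11×4=44. No mix of the others beats 11×33 = 363.

363 pts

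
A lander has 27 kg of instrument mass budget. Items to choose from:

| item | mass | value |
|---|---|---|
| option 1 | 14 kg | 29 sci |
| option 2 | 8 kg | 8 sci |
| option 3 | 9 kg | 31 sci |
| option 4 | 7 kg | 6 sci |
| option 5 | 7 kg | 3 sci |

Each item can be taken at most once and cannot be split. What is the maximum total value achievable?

60 sci

This is a 0/1 knapsack; check combinations near the capacity.
- option 1+option 3: mass 14+9=23, value 29+31=60
- option 2+option 3+option 4: mass 8+9+7=24, value 8+31+6=45
- option 2+option 3+option 5: mass 8+9+7=24, value 8+31+3=42
- option 3+option 4+option 5: mass 9+7+7=23, value 31+6+3=40
Best: 60 sci.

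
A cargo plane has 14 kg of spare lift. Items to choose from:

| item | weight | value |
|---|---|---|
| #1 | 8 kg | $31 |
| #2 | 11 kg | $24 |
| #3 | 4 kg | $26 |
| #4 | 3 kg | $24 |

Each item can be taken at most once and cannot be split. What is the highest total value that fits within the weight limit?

Check high-value combinations within 14 kg:
- #1+#3: weight 8+4=12, value 31+26=57
- #1+#4: weight 8+3=11, value 31+24=55
- #3+#4: weight 4+3=7, value 26+24=50
- #2+#4: weight 11+3=14, value 24+24=48
- #1: weight 8, value 31
Best: $57.

$57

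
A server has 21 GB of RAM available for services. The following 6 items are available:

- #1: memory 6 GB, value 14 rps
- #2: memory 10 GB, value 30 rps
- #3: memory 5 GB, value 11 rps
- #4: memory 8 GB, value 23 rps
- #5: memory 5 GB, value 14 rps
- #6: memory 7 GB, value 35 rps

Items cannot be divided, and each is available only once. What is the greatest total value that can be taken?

Check high-value combinations within 21 GB:
- #4+#5+#6: memory 8+5+7=20, value 23+14+35=72
- #1+#4+#6: memory 6+8+7=21, value 14+23+35=72
- #3+#4+#6: memory 5+8+7=20, value 11+23+35=69
Best: 72 rps.

72 rps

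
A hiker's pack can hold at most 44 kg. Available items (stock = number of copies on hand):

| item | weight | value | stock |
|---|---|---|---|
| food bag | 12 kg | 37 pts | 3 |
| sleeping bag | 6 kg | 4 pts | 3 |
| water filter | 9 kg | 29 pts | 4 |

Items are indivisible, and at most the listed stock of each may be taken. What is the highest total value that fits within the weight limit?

Top feasible selections:
- 2×food bag + 2×water filter: weight 42, value 132
- 1×food bag + 3×water filter: weight 39, value 124
Best: 132 pts.

132 pts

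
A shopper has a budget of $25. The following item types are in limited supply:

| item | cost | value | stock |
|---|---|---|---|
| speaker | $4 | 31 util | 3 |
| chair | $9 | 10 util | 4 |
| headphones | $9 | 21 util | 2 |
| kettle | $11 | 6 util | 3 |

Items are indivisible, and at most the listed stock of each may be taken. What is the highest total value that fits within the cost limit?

Top feasible selections:
- 3×speaker + 1×headphones: cost 21, value 114
- 3×speaker + 1×chair: cost 21, value 103
Best: 114 util.

114 util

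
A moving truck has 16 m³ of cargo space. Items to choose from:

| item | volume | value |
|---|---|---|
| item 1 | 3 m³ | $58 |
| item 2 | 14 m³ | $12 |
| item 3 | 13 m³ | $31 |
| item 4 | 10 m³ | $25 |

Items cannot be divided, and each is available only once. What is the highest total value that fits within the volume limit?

Check high-value combinations within 16 m³:
- item 1+item 3: volume 3+13=16, value 58+31=89
- item 1+item 4: volume 3+10=13, value 58+25=83
- item 1: volume 3, value 58
- item 3: volume 13, value 31
Best: $89.

$89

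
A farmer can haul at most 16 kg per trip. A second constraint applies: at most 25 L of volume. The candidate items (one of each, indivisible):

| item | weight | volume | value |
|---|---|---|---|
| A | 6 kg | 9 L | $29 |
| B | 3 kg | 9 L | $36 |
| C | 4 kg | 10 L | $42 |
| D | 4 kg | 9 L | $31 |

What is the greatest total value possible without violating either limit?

$78

Feasible sets respecting both limits:
- B+C: weight 7, volume 19, value 78
- C+D: weight 8, volume 19, value 73
- A+C: weight 10, volume 19, value 71
- B+D: weight 7, volume 18, value 67
Best: $78.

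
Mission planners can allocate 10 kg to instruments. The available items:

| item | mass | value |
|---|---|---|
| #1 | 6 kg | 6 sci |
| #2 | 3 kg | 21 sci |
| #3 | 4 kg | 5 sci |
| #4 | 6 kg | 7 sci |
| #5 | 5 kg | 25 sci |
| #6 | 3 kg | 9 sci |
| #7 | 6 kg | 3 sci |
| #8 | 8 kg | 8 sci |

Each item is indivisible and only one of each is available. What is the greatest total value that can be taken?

This is a 0/1 knapsack; check combinations near the capacity.
- #2+#5: mass 3+5=8, value 21+25=46
- #2+#3+#6: mass 3+4+3=10, value 21+5+9=35
- #5+#6: mass 5+3=8, value 25+9=34
- #2+#6: mass 3+3=6, value 21+9=30
- #3+#5: mass 4+5=9, value 5+25=30
Best: 46 sci.

46 sci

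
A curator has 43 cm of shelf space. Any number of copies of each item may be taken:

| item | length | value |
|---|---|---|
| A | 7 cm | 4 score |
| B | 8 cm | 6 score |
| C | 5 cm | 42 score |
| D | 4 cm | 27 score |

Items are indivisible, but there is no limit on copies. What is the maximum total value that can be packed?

348 score

Best value-per-unit is C at 42/5; filling with it alone gives 8×42 = 336.
Optimal mix: 7×C + 2×D → length 43, value 348.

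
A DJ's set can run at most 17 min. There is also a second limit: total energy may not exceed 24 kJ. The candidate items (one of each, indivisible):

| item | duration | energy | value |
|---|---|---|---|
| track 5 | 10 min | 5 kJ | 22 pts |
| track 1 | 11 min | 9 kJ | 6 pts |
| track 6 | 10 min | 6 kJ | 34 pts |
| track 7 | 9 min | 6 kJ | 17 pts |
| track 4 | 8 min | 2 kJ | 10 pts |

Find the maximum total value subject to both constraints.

Feasible sets respecting both limits:
- track 6: duration 10, energy 6, value 34
- track 7+track 4: duration 17, energy 8, value 27
- track 5: duration 10, energy 5, value 22
- track 7: duration 9, energy 6, value 17
Best: 34 pts.

34 pts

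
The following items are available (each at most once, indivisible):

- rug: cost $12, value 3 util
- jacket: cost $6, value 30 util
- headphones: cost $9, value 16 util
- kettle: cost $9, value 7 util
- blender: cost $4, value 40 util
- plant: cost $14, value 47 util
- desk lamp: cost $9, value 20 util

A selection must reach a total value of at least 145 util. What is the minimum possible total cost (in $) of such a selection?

Subsets with value ≥ 145, sorted by total cost:
- jacket+headphones+blender+plant+desk lamp: cost 42, value 153
- jacket+headphones+kettle+blender+plant+desk lamp: cost 51, value 160
- rug+jacket+headphones+blender+plant+desk lamp: cost 54, value 156
Minimum cost: 42 $.

42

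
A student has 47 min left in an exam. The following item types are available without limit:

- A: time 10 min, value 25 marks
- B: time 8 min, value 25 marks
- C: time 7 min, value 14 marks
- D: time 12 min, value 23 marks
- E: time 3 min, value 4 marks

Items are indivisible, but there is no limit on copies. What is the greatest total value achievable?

139 marks

Best value-per-unit is B at 25/8; filling with it alone gives 5×25 = 125.
Optimal mix: 5×B + 1×C → time 47, value 139.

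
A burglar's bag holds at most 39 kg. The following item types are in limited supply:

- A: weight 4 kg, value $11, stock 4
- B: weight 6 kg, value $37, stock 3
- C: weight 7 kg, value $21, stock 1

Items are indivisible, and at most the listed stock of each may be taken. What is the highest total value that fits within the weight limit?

$165

Best selections within weight 39 and stock limits:
- 3×A + 3×B + 1×C: weight 37, value 165
- 4×A + 3×B: weight 34, value 155
- 2×A + 3×B + 1×C: weight 33, value 154
- 3×A + 3×B: weight 30, value 144
Best: $165.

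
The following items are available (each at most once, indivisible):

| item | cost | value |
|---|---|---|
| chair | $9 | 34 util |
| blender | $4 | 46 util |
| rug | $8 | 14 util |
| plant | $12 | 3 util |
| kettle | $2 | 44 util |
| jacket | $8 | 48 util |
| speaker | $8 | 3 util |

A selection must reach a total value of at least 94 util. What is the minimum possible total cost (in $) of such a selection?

Subsets with value ≥ 94, sorted by total cost:
- blender+jacket: cost 12, value 94
- blender+kettle+jacket: cost 14, value 138
Minimum cost: 12 $.

12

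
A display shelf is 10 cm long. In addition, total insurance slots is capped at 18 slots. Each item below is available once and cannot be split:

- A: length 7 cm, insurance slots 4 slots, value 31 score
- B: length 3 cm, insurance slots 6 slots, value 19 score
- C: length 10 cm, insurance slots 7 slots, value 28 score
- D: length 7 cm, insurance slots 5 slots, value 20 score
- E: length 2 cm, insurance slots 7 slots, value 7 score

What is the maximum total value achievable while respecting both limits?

Feasible sets respecting both limits:
- A+B: length 10, insurance slots 10, value 50
- B+D: length 10, insurance slots 11, value 39
- A+E: length 9, insurance slots 11, value 38
- A: length 7, insurance slots 4, value 31
Best: 50 score.

50 score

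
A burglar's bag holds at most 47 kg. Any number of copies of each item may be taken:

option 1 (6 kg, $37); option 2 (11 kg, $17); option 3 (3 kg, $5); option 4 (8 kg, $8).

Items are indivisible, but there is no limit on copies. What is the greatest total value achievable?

$264

Best value-per-unit is option 1 at 37/6; filling with it alone gives 7×37 = 259.
Optimal mix: 7×option 1 + 1×option 3 → weight 45, value 264.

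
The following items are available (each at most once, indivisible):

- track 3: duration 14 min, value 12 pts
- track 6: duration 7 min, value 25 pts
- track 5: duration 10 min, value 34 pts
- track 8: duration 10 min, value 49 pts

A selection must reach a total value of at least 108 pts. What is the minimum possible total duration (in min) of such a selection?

Subsets with value ≥ 108, sorted by total duration:
- track 6+track 5+track 8: duration 27, value 108
- track 3+track 6+track 5+track 8: duration 41, value 120
Minimum duration: 27 min.

27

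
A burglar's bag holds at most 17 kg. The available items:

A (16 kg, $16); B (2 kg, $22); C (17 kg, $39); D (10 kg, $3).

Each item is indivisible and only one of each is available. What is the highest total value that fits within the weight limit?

Check high-value combinations within 17 kg:
- C: weight 17, value 39
- B+D: weight 2+10=12, value 22+3=25
- B: weight 2, value 22
Best: $39.

$39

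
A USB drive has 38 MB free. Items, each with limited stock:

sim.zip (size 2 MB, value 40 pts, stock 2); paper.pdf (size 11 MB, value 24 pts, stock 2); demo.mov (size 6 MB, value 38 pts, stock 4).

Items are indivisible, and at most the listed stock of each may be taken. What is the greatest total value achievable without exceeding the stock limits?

Best selections within size 38 and stock limits:
- 2×sim.zip + 4×demo.mov: size 28, value 232
- 2×sim.zip + 1×paper.pdf + 3×demo.mov: size 33, value 218
- 1×sim.zip + 1×paper.pdf + 4×demo.mov: size 37, value 216
Best: 232 pts.

232 pts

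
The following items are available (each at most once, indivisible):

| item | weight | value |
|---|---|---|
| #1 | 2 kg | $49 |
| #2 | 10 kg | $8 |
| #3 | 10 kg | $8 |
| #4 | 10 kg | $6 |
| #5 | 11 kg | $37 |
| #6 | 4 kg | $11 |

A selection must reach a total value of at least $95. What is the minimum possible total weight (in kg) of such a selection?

17

Subsets with value ≥ 95, sorted by total weight:
- #1+#5+#6: weight 17, value 97
- #1+#2+#5+#6: weight 27, value 105
- #1+#3+#5+#6: weight 27, value 105
- #1+#4+#5+#6: weight 27, value 103
Minimum weight: 17 kg.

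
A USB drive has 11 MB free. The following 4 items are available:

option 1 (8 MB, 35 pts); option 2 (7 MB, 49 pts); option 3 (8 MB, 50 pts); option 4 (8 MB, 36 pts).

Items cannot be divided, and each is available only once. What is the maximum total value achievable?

50 pts

This is a 0/1 knapsack; check combinations near the capacity.
- option 3: size 8, value 50
- option 2: size 7, value 49
- option 4: size 8, value 36
Best: 50 pts.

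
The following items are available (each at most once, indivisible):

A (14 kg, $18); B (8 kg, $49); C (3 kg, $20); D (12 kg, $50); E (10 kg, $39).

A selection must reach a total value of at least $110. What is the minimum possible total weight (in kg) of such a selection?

23

Subsets with value ≥ 110, sorted by total weight:
- B+C+D: weight 23, value 119
- B+D+E: weight 30, value 138
Minimum weight: 23 kg.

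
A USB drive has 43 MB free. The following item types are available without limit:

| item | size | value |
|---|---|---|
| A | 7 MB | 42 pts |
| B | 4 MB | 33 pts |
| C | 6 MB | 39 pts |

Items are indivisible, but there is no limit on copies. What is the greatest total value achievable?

339 pts

Best value-per-unit is B at 33/4; filling with it alone gives 10×33 = 330.
Optimal mix: 1×A + 9×B → size 43, value 339.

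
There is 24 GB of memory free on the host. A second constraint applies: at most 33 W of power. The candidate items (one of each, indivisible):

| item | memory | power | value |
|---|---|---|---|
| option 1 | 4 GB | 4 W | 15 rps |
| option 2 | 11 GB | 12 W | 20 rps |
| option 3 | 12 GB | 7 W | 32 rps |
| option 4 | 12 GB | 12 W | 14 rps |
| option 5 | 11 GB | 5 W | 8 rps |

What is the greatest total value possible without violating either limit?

52 rps

Feasible sets respecting both limits:
- option 2+option 3: memory 23, power 19, value 52
- option 1+option 3: memory 16, power 11, value 47
- option 3+option 4: memory 24, power 19, value 46
Best: 52 rps.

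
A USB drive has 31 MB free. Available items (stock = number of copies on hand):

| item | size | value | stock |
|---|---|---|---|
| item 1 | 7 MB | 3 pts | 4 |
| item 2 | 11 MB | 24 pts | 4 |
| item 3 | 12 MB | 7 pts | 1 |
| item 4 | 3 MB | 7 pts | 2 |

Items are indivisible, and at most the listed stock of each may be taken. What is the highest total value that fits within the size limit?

62 pts

Best selections within size 31 and stock limits:
- 2×item 2 + 2×item 4: size 28, value 62
- 2×item 2 + 1×item 4: size 25, value 55
- 1×item 1 + 2×item 2: size 29, value 51
Best: 62 pts.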